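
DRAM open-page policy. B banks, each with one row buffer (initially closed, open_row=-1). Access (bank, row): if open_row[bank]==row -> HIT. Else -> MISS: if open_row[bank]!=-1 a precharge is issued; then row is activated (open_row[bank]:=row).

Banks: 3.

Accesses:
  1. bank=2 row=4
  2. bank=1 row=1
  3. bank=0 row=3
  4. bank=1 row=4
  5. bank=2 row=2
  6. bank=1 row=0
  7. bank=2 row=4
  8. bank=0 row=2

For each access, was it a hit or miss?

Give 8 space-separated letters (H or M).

Answer: M M M M M M M M

Derivation:
Acc 1: bank2 row4 -> MISS (open row4); precharges=0
Acc 2: bank1 row1 -> MISS (open row1); precharges=0
Acc 3: bank0 row3 -> MISS (open row3); precharges=0
Acc 4: bank1 row4 -> MISS (open row4); precharges=1
Acc 5: bank2 row2 -> MISS (open row2); precharges=2
Acc 6: bank1 row0 -> MISS (open row0); precharges=3
Acc 7: bank2 row4 -> MISS (open row4); precharges=4
Acc 8: bank0 row2 -> MISS (open row2); precharges=5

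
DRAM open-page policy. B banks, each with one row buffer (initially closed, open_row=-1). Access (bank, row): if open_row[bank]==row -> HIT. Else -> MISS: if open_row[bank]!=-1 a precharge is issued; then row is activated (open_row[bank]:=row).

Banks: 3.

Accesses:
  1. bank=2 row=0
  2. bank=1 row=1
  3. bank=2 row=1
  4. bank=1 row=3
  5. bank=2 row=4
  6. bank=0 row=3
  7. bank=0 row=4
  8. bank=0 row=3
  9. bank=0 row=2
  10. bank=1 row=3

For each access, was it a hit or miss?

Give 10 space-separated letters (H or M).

Acc 1: bank2 row0 -> MISS (open row0); precharges=0
Acc 2: bank1 row1 -> MISS (open row1); precharges=0
Acc 3: bank2 row1 -> MISS (open row1); precharges=1
Acc 4: bank1 row3 -> MISS (open row3); precharges=2
Acc 5: bank2 row4 -> MISS (open row4); precharges=3
Acc 6: bank0 row3 -> MISS (open row3); precharges=3
Acc 7: bank0 row4 -> MISS (open row4); precharges=4
Acc 8: bank0 row3 -> MISS (open row3); precharges=5
Acc 9: bank0 row2 -> MISS (open row2); precharges=6
Acc 10: bank1 row3 -> HIT

Answer: M M M M M M M M M H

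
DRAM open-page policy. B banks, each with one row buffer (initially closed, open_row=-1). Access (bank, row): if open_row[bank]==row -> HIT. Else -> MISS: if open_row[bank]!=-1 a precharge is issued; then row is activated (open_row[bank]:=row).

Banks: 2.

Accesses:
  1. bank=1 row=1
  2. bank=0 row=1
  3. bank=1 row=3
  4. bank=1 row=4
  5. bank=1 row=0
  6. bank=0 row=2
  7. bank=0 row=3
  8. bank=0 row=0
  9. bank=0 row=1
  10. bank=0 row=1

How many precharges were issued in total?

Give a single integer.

Acc 1: bank1 row1 -> MISS (open row1); precharges=0
Acc 2: bank0 row1 -> MISS (open row1); precharges=0
Acc 3: bank1 row3 -> MISS (open row3); precharges=1
Acc 4: bank1 row4 -> MISS (open row4); precharges=2
Acc 5: bank1 row0 -> MISS (open row0); precharges=3
Acc 6: bank0 row2 -> MISS (open row2); precharges=4
Acc 7: bank0 row3 -> MISS (open row3); precharges=5
Acc 8: bank0 row0 -> MISS (open row0); precharges=6
Acc 9: bank0 row1 -> MISS (open row1); precharges=7
Acc 10: bank0 row1 -> HIT

Answer: 7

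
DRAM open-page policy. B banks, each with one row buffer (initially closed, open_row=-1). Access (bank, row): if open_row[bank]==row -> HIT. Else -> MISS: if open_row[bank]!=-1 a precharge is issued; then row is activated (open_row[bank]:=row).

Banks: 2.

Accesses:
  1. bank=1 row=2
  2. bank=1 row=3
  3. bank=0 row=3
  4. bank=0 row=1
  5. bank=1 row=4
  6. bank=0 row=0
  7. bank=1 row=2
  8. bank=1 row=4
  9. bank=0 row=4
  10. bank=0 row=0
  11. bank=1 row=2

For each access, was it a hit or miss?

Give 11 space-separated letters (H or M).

Answer: M M M M M M M M M M M

Derivation:
Acc 1: bank1 row2 -> MISS (open row2); precharges=0
Acc 2: bank1 row3 -> MISS (open row3); precharges=1
Acc 3: bank0 row3 -> MISS (open row3); precharges=1
Acc 4: bank0 row1 -> MISS (open row1); precharges=2
Acc 5: bank1 row4 -> MISS (open row4); precharges=3
Acc 6: bank0 row0 -> MISS (open row0); precharges=4
Acc 7: bank1 row2 -> MISS (open row2); precharges=5
Acc 8: bank1 row4 -> MISS (open row4); precharges=6
Acc 9: bank0 row4 -> MISS (open row4); precharges=7
Acc 10: bank0 row0 -> MISS (open row0); precharges=8
Acc 11: bank1 row2 -> MISS (open row2); precharges=9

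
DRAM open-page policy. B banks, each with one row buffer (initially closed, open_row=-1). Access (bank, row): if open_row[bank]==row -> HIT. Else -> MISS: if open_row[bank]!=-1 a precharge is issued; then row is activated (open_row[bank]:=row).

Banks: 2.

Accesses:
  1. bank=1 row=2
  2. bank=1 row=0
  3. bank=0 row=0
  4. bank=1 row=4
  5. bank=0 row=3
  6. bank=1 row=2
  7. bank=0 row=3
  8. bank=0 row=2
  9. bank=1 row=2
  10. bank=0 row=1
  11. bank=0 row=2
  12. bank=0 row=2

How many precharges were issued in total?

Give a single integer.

Answer: 7

Derivation:
Acc 1: bank1 row2 -> MISS (open row2); precharges=0
Acc 2: bank1 row0 -> MISS (open row0); precharges=1
Acc 3: bank0 row0 -> MISS (open row0); precharges=1
Acc 4: bank1 row4 -> MISS (open row4); precharges=2
Acc 5: bank0 row3 -> MISS (open row3); precharges=3
Acc 6: bank1 row2 -> MISS (open row2); precharges=4
Acc 7: bank0 row3 -> HIT
Acc 8: bank0 row2 -> MISS (open row2); precharges=5
Acc 9: bank1 row2 -> HIT
Acc 10: bank0 row1 -> MISS (open row1); precharges=6
Acc 11: bank0 row2 -> MISS (open row2); precharges=7
Acc 12: bank0 row2 -> HIT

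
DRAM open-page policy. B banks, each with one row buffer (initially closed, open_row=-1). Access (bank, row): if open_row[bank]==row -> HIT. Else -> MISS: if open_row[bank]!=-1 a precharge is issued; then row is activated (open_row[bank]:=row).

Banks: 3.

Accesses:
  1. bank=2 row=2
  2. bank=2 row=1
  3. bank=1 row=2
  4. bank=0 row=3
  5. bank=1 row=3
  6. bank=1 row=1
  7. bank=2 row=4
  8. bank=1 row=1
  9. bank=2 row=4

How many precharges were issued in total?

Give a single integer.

Acc 1: bank2 row2 -> MISS (open row2); precharges=0
Acc 2: bank2 row1 -> MISS (open row1); precharges=1
Acc 3: bank1 row2 -> MISS (open row2); precharges=1
Acc 4: bank0 row3 -> MISS (open row3); precharges=1
Acc 5: bank1 row3 -> MISS (open row3); precharges=2
Acc 6: bank1 row1 -> MISS (open row1); precharges=3
Acc 7: bank2 row4 -> MISS (open row4); precharges=4
Acc 8: bank1 row1 -> HIT
Acc 9: bank2 row4 -> HIT

Answer: 4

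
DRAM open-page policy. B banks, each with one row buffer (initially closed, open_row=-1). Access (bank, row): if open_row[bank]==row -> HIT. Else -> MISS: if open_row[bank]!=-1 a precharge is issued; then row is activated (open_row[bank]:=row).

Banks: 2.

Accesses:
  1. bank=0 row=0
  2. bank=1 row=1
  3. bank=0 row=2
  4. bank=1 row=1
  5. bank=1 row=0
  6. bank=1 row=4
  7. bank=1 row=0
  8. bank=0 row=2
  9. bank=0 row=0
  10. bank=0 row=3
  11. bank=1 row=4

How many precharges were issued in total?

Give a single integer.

Acc 1: bank0 row0 -> MISS (open row0); precharges=0
Acc 2: bank1 row1 -> MISS (open row1); precharges=0
Acc 3: bank0 row2 -> MISS (open row2); precharges=1
Acc 4: bank1 row1 -> HIT
Acc 5: bank1 row0 -> MISS (open row0); precharges=2
Acc 6: bank1 row4 -> MISS (open row4); precharges=3
Acc 7: bank1 row0 -> MISS (open row0); precharges=4
Acc 8: bank0 row2 -> HIT
Acc 9: bank0 row0 -> MISS (open row0); precharges=5
Acc 10: bank0 row3 -> MISS (open row3); precharges=6
Acc 11: bank1 row4 -> MISS (open row4); precharges=7

Answer: 7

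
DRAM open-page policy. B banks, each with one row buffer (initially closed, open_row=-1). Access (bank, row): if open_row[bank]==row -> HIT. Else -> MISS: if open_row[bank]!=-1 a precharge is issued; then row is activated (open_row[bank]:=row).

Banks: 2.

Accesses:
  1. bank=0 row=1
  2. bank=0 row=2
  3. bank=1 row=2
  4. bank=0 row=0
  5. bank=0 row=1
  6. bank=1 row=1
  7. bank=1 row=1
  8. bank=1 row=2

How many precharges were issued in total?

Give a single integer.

Acc 1: bank0 row1 -> MISS (open row1); precharges=0
Acc 2: bank0 row2 -> MISS (open row2); precharges=1
Acc 3: bank1 row2 -> MISS (open row2); precharges=1
Acc 4: bank0 row0 -> MISS (open row0); precharges=2
Acc 5: bank0 row1 -> MISS (open row1); precharges=3
Acc 6: bank1 row1 -> MISS (open row1); precharges=4
Acc 7: bank1 row1 -> HIT
Acc 8: bank1 row2 -> MISS (open row2); precharges=5

Answer: 5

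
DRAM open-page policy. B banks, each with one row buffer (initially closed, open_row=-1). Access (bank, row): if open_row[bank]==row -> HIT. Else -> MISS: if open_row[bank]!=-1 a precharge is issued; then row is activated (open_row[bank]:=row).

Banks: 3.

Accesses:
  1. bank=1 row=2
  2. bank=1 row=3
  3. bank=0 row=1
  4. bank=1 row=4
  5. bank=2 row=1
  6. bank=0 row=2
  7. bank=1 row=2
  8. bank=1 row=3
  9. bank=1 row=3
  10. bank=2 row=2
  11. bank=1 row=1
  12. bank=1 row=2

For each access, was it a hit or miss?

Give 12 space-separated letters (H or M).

Answer: M M M M M M M M H M M M

Derivation:
Acc 1: bank1 row2 -> MISS (open row2); precharges=0
Acc 2: bank1 row3 -> MISS (open row3); precharges=1
Acc 3: bank0 row1 -> MISS (open row1); precharges=1
Acc 4: bank1 row4 -> MISS (open row4); precharges=2
Acc 5: bank2 row1 -> MISS (open row1); precharges=2
Acc 6: bank0 row2 -> MISS (open row2); precharges=3
Acc 7: bank1 row2 -> MISS (open row2); precharges=4
Acc 8: bank1 row3 -> MISS (open row3); precharges=5
Acc 9: bank1 row3 -> HIT
Acc 10: bank2 row2 -> MISS (open row2); precharges=6
Acc 11: bank1 row1 -> MISS (open row1); precharges=7
Acc 12: bank1 row2 -> MISS (open row2); precharges=8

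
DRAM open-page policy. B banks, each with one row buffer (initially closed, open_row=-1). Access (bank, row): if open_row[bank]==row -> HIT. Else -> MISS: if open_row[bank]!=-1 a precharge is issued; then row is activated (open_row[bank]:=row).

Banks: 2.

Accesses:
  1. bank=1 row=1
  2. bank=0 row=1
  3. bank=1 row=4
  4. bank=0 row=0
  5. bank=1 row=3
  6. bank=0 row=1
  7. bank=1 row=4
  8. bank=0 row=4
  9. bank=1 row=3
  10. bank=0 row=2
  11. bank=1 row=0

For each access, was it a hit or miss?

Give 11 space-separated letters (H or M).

Acc 1: bank1 row1 -> MISS (open row1); precharges=0
Acc 2: bank0 row1 -> MISS (open row1); precharges=0
Acc 3: bank1 row4 -> MISS (open row4); precharges=1
Acc 4: bank0 row0 -> MISS (open row0); precharges=2
Acc 5: bank1 row3 -> MISS (open row3); precharges=3
Acc 6: bank0 row1 -> MISS (open row1); precharges=4
Acc 7: bank1 row4 -> MISS (open row4); precharges=5
Acc 8: bank0 row4 -> MISS (open row4); precharges=6
Acc 9: bank1 row3 -> MISS (open row3); precharges=7
Acc 10: bank0 row2 -> MISS (open row2); precharges=8
Acc 11: bank1 row0 -> MISS (open row0); precharges=9

Answer: M M M M M M M M M M M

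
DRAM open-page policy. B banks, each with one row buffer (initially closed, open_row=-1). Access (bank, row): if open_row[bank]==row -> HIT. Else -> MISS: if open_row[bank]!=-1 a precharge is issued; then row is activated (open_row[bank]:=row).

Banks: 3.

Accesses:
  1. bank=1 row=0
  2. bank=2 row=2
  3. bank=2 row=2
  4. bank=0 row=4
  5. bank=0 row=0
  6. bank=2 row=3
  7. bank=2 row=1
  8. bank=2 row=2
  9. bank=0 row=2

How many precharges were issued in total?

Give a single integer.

Acc 1: bank1 row0 -> MISS (open row0); precharges=0
Acc 2: bank2 row2 -> MISS (open row2); precharges=0
Acc 3: bank2 row2 -> HIT
Acc 4: bank0 row4 -> MISS (open row4); precharges=0
Acc 5: bank0 row0 -> MISS (open row0); precharges=1
Acc 6: bank2 row3 -> MISS (open row3); precharges=2
Acc 7: bank2 row1 -> MISS (open row1); precharges=3
Acc 8: bank2 row2 -> MISS (open row2); precharges=4
Acc 9: bank0 row2 -> MISS (open row2); precharges=5

Answer: 5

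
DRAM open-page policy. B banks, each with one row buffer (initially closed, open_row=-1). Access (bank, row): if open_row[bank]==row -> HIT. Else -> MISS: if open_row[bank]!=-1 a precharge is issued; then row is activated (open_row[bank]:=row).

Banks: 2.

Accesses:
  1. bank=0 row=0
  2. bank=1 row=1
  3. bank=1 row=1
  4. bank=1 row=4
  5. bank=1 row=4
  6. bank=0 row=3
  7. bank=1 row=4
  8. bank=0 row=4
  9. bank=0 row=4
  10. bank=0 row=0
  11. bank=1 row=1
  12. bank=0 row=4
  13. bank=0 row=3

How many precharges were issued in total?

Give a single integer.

Answer: 7

Derivation:
Acc 1: bank0 row0 -> MISS (open row0); precharges=0
Acc 2: bank1 row1 -> MISS (open row1); precharges=0
Acc 3: bank1 row1 -> HIT
Acc 4: bank1 row4 -> MISS (open row4); precharges=1
Acc 5: bank1 row4 -> HIT
Acc 6: bank0 row3 -> MISS (open row3); precharges=2
Acc 7: bank1 row4 -> HIT
Acc 8: bank0 row4 -> MISS (open row4); precharges=3
Acc 9: bank0 row4 -> HIT
Acc 10: bank0 row0 -> MISS (open row0); precharges=4
Acc 11: bank1 row1 -> MISS (open row1); precharges=5
Acc 12: bank0 row4 -> MISS (open row4); precharges=6
Acc 13: bank0 row3 -> MISS (open row3); precharges=7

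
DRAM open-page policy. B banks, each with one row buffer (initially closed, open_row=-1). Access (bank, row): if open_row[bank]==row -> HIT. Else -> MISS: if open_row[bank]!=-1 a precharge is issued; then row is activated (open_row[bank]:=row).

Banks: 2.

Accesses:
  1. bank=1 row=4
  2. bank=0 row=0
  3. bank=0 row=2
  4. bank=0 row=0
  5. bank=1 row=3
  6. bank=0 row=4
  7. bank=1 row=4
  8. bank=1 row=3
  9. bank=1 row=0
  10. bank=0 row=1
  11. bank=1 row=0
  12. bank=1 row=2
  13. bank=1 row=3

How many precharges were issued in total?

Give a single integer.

Answer: 10

Derivation:
Acc 1: bank1 row4 -> MISS (open row4); precharges=0
Acc 2: bank0 row0 -> MISS (open row0); precharges=0
Acc 3: bank0 row2 -> MISS (open row2); precharges=1
Acc 4: bank0 row0 -> MISS (open row0); precharges=2
Acc 5: bank1 row3 -> MISS (open row3); precharges=3
Acc 6: bank0 row4 -> MISS (open row4); precharges=4
Acc 7: bank1 row4 -> MISS (open row4); precharges=5
Acc 8: bank1 row3 -> MISS (open row3); precharges=6
Acc 9: bank1 row0 -> MISS (open row0); precharges=7
Acc 10: bank0 row1 -> MISS (open row1); precharges=8
Acc 11: bank1 row0 -> HIT
Acc 12: bank1 row2 -> MISS (open row2); precharges=9
Acc 13: bank1 row3 -> MISS (open row3); precharges=10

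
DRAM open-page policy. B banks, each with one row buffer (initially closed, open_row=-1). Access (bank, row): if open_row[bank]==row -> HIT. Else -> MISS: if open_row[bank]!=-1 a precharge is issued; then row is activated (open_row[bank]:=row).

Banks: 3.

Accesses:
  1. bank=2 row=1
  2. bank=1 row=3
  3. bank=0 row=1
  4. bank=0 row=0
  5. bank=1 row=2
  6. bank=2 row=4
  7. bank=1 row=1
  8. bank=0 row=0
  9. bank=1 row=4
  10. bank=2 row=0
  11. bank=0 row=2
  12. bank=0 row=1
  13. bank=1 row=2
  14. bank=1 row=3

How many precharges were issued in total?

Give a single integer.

Answer: 10

Derivation:
Acc 1: bank2 row1 -> MISS (open row1); precharges=0
Acc 2: bank1 row3 -> MISS (open row3); precharges=0
Acc 3: bank0 row1 -> MISS (open row1); precharges=0
Acc 4: bank0 row0 -> MISS (open row0); precharges=1
Acc 5: bank1 row2 -> MISS (open row2); precharges=2
Acc 6: bank2 row4 -> MISS (open row4); precharges=3
Acc 7: bank1 row1 -> MISS (open row1); precharges=4
Acc 8: bank0 row0 -> HIT
Acc 9: bank1 row4 -> MISS (open row4); precharges=5
Acc 10: bank2 row0 -> MISS (open row0); precharges=6
Acc 11: bank0 row2 -> MISS (open row2); precharges=7
Acc 12: bank0 row1 -> MISS (open row1); precharges=8
Acc 13: bank1 row2 -> MISS (open row2); precharges=9
Acc 14: bank1 row3 -> MISS (open row3); precharges=10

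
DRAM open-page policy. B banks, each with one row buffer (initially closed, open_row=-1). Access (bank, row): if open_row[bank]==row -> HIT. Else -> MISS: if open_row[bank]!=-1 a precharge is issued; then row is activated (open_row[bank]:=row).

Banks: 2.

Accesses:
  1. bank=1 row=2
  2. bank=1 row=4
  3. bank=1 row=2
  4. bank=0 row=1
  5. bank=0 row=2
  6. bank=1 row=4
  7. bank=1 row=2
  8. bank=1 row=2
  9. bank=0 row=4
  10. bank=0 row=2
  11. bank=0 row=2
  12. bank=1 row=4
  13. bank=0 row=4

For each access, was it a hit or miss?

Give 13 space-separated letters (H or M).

Answer: M M M M M M M H M M H M M

Derivation:
Acc 1: bank1 row2 -> MISS (open row2); precharges=0
Acc 2: bank1 row4 -> MISS (open row4); precharges=1
Acc 3: bank1 row2 -> MISS (open row2); precharges=2
Acc 4: bank0 row1 -> MISS (open row1); precharges=2
Acc 5: bank0 row2 -> MISS (open row2); precharges=3
Acc 6: bank1 row4 -> MISS (open row4); precharges=4
Acc 7: bank1 row2 -> MISS (open row2); precharges=5
Acc 8: bank1 row2 -> HIT
Acc 9: bank0 row4 -> MISS (open row4); precharges=6
Acc 10: bank0 row2 -> MISS (open row2); precharges=7
Acc 11: bank0 row2 -> HIT
Acc 12: bank1 row4 -> MISS (open row4); precharges=8
Acc 13: bank0 row4 -> MISS (open row4); precharges=9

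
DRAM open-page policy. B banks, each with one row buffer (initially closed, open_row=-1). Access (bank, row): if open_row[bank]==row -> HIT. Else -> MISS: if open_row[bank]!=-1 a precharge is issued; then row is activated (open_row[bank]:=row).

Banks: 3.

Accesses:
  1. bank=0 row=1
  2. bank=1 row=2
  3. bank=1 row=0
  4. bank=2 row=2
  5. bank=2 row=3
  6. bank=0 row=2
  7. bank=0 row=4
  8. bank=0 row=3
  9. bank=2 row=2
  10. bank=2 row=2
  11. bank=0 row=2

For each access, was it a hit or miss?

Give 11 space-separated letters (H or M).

Answer: M M M M M M M M M H M

Derivation:
Acc 1: bank0 row1 -> MISS (open row1); precharges=0
Acc 2: bank1 row2 -> MISS (open row2); precharges=0
Acc 3: bank1 row0 -> MISS (open row0); precharges=1
Acc 4: bank2 row2 -> MISS (open row2); precharges=1
Acc 5: bank2 row3 -> MISS (open row3); precharges=2
Acc 6: bank0 row2 -> MISS (open row2); precharges=3
Acc 7: bank0 row4 -> MISS (open row4); precharges=4
Acc 8: bank0 row3 -> MISS (open row3); precharges=5
Acc 9: bank2 row2 -> MISS (open row2); precharges=6
Acc 10: bank2 row2 -> HIT
Acc 11: bank0 row2 -> MISS (open row2); precharges=7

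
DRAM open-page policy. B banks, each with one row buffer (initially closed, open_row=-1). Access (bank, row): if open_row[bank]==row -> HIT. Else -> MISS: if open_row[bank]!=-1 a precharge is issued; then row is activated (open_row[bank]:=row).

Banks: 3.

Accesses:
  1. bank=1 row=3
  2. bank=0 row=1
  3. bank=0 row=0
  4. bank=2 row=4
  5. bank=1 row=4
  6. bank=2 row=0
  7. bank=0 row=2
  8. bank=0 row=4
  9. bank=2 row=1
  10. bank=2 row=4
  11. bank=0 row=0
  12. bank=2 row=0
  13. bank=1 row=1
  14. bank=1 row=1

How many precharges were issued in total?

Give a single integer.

Acc 1: bank1 row3 -> MISS (open row3); precharges=0
Acc 2: bank0 row1 -> MISS (open row1); precharges=0
Acc 3: bank0 row0 -> MISS (open row0); precharges=1
Acc 4: bank2 row4 -> MISS (open row4); precharges=1
Acc 5: bank1 row4 -> MISS (open row4); precharges=2
Acc 6: bank2 row0 -> MISS (open row0); precharges=3
Acc 7: bank0 row2 -> MISS (open row2); precharges=4
Acc 8: bank0 row4 -> MISS (open row4); precharges=5
Acc 9: bank2 row1 -> MISS (open row1); precharges=6
Acc 10: bank2 row4 -> MISS (open row4); precharges=7
Acc 11: bank0 row0 -> MISS (open row0); precharges=8
Acc 12: bank2 row0 -> MISS (open row0); precharges=9
Acc 13: bank1 row1 -> MISS (open row1); precharges=10
Acc 14: bank1 row1 -> HIT

Answer: 10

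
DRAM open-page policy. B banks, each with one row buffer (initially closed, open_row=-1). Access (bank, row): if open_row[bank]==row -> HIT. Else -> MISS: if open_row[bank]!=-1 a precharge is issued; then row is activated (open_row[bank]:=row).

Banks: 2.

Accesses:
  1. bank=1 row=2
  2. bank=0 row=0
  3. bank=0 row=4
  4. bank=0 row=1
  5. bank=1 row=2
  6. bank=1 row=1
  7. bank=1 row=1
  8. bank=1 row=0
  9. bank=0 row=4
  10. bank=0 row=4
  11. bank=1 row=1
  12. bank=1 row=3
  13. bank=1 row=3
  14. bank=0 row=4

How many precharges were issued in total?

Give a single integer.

Answer: 7

Derivation:
Acc 1: bank1 row2 -> MISS (open row2); precharges=0
Acc 2: bank0 row0 -> MISS (open row0); precharges=0
Acc 3: bank0 row4 -> MISS (open row4); precharges=1
Acc 4: bank0 row1 -> MISS (open row1); precharges=2
Acc 5: bank1 row2 -> HIT
Acc 6: bank1 row1 -> MISS (open row1); precharges=3
Acc 7: bank1 row1 -> HIT
Acc 8: bank1 row0 -> MISS (open row0); precharges=4
Acc 9: bank0 row4 -> MISS (open row4); precharges=5
Acc 10: bank0 row4 -> HIT
Acc 11: bank1 row1 -> MISS (open row1); precharges=6
Acc 12: bank1 row3 -> MISS (open row3); precharges=7
Acc 13: bank1 row3 -> HIT
Acc 14: bank0 row4 -> HIT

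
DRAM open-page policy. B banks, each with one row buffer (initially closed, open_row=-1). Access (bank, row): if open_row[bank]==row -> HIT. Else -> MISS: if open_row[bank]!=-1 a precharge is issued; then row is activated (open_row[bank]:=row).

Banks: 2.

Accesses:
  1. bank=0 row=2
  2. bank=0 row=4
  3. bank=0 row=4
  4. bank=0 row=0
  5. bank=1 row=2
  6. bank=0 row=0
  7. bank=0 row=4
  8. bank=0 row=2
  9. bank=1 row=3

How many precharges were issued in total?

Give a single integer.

Answer: 5

Derivation:
Acc 1: bank0 row2 -> MISS (open row2); precharges=0
Acc 2: bank0 row4 -> MISS (open row4); precharges=1
Acc 3: bank0 row4 -> HIT
Acc 4: bank0 row0 -> MISS (open row0); precharges=2
Acc 5: bank1 row2 -> MISS (open row2); precharges=2
Acc 6: bank0 row0 -> HIT
Acc 7: bank0 row4 -> MISS (open row4); precharges=3
Acc 8: bank0 row2 -> MISS (open row2); precharges=4
Acc 9: bank1 row3 -> MISS (open row3); precharges=5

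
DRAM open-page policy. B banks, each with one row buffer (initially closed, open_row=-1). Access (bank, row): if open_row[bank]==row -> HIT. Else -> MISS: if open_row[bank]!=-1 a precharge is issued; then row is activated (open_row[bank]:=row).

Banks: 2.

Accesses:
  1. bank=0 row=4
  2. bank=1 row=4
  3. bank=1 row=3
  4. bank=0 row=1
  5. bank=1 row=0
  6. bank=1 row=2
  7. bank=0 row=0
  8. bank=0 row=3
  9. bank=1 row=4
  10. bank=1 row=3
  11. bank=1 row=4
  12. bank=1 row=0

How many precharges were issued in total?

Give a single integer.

Acc 1: bank0 row4 -> MISS (open row4); precharges=0
Acc 2: bank1 row4 -> MISS (open row4); precharges=0
Acc 3: bank1 row3 -> MISS (open row3); precharges=1
Acc 4: bank0 row1 -> MISS (open row1); precharges=2
Acc 5: bank1 row0 -> MISS (open row0); precharges=3
Acc 6: bank1 row2 -> MISS (open row2); precharges=4
Acc 7: bank0 row0 -> MISS (open row0); precharges=5
Acc 8: bank0 row3 -> MISS (open row3); precharges=6
Acc 9: bank1 row4 -> MISS (open row4); precharges=7
Acc 10: bank1 row3 -> MISS (open row3); precharges=8
Acc 11: bank1 row4 -> MISS (open row4); precharges=9
Acc 12: bank1 row0 -> MISS (open row0); precharges=10

Answer: 10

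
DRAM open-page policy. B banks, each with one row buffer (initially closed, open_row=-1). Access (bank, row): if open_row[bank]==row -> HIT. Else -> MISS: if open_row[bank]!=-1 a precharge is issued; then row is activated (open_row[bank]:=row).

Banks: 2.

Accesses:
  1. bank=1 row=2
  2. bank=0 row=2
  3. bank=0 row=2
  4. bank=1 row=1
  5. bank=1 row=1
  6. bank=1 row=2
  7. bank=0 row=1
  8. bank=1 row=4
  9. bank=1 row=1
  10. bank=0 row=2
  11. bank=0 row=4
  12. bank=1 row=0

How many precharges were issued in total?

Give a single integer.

Answer: 8

Derivation:
Acc 1: bank1 row2 -> MISS (open row2); precharges=0
Acc 2: bank0 row2 -> MISS (open row2); precharges=0
Acc 3: bank0 row2 -> HIT
Acc 4: bank1 row1 -> MISS (open row1); precharges=1
Acc 5: bank1 row1 -> HIT
Acc 6: bank1 row2 -> MISS (open row2); precharges=2
Acc 7: bank0 row1 -> MISS (open row1); precharges=3
Acc 8: bank1 row4 -> MISS (open row4); precharges=4
Acc 9: bank1 row1 -> MISS (open row1); precharges=5
Acc 10: bank0 row2 -> MISS (open row2); precharges=6
Acc 11: bank0 row4 -> MISS (open row4); precharges=7
Acc 12: bank1 row0 -> MISS (open row0); precharges=8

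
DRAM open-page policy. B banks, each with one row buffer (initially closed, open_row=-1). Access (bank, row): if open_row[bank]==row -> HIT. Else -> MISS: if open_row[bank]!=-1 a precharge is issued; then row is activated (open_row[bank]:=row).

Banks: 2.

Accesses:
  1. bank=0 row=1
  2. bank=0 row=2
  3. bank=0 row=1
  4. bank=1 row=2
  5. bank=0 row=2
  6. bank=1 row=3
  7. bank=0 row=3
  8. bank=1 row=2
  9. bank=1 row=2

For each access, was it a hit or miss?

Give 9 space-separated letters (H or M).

Acc 1: bank0 row1 -> MISS (open row1); precharges=0
Acc 2: bank0 row2 -> MISS (open row2); precharges=1
Acc 3: bank0 row1 -> MISS (open row1); precharges=2
Acc 4: bank1 row2 -> MISS (open row2); precharges=2
Acc 5: bank0 row2 -> MISS (open row2); precharges=3
Acc 6: bank1 row3 -> MISS (open row3); precharges=4
Acc 7: bank0 row3 -> MISS (open row3); precharges=5
Acc 8: bank1 row2 -> MISS (open row2); precharges=6
Acc 9: bank1 row2 -> HIT

Answer: M M M M M M M M H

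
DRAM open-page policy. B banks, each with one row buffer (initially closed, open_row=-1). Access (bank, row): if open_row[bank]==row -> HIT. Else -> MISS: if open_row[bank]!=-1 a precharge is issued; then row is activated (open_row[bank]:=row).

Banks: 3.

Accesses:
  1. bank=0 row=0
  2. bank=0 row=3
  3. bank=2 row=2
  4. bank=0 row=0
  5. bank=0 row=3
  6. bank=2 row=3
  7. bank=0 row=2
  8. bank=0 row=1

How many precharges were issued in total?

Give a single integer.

Answer: 6

Derivation:
Acc 1: bank0 row0 -> MISS (open row0); precharges=0
Acc 2: bank0 row3 -> MISS (open row3); precharges=1
Acc 3: bank2 row2 -> MISS (open row2); precharges=1
Acc 4: bank0 row0 -> MISS (open row0); precharges=2
Acc 5: bank0 row3 -> MISS (open row3); precharges=3
Acc 6: bank2 row3 -> MISS (open row3); precharges=4
Acc 7: bank0 row2 -> MISS (open row2); precharges=5
Acc 8: bank0 row1 -> MISS (open row1); precharges=6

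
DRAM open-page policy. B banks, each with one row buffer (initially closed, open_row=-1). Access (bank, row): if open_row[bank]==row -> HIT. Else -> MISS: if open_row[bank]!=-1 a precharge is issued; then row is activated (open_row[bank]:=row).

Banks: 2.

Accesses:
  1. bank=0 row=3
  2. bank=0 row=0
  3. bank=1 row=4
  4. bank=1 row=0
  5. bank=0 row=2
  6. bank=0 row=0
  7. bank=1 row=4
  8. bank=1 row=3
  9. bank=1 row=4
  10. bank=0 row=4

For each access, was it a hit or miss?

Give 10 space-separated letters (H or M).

Answer: M M M M M M M M M M

Derivation:
Acc 1: bank0 row3 -> MISS (open row3); precharges=0
Acc 2: bank0 row0 -> MISS (open row0); precharges=1
Acc 3: bank1 row4 -> MISS (open row4); precharges=1
Acc 4: bank1 row0 -> MISS (open row0); precharges=2
Acc 5: bank0 row2 -> MISS (open row2); precharges=3
Acc 6: bank0 row0 -> MISS (open row0); precharges=4
Acc 7: bank1 row4 -> MISS (open row4); precharges=5
Acc 8: bank1 row3 -> MISS (open row3); precharges=6
Acc 9: bank1 row4 -> MISS (open row4); precharges=7
Acc 10: bank0 row4 -> MISS (open row4); precharges=8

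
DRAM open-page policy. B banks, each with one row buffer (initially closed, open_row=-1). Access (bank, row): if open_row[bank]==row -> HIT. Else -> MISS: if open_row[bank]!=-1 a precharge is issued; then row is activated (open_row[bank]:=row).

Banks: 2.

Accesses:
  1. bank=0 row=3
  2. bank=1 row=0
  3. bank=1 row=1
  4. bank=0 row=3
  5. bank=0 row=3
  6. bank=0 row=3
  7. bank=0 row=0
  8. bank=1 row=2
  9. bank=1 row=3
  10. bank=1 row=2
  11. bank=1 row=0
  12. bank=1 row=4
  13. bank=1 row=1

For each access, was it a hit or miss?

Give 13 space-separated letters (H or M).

Acc 1: bank0 row3 -> MISS (open row3); precharges=0
Acc 2: bank1 row0 -> MISS (open row0); precharges=0
Acc 3: bank1 row1 -> MISS (open row1); precharges=1
Acc 4: bank0 row3 -> HIT
Acc 5: bank0 row3 -> HIT
Acc 6: bank0 row3 -> HIT
Acc 7: bank0 row0 -> MISS (open row0); precharges=2
Acc 8: bank1 row2 -> MISS (open row2); precharges=3
Acc 9: bank1 row3 -> MISS (open row3); precharges=4
Acc 10: bank1 row2 -> MISS (open row2); precharges=5
Acc 11: bank1 row0 -> MISS (open row0); precharges=6
Acc 12: bank1 row4 -> MISS (open row4); precharges=7
Acc 13: bank1 row1 -> MISS (open row1); precharges=8

Answer: M M M H H H M M M M M M M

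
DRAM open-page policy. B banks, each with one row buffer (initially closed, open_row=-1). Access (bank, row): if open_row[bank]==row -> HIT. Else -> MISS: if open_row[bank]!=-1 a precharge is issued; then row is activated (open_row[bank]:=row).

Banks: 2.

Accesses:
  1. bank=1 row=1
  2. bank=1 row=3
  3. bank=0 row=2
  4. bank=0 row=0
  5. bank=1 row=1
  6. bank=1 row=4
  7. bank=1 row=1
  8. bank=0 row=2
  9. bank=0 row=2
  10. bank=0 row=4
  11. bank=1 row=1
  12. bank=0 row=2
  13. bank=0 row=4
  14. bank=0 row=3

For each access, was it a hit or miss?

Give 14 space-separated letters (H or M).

Acc 1: bank1 row1 -> MISS (open row1); precharges=0
Acc 2: bank1 row3 -> MISS (open row3); precharges=1
Acc 3: bank0 row2 -> MISS (open row2); precharges=1
Acc 4: bank0 row0 -> MISS (open row0); precharges=2
Acc 5: bank1 row1 -> MISS (open row1); precharges=3
Acc 6: bank1 row4 -> MISS (open row4); precharges=4
Acc 7: bank1 row1 -> MISS (open row1); precharges=5
Acc 8: bank0 row2 -> MISS (open row2); precharges=6
Acc 9: bank0 row2 -> HIT
Acc 10: bank0 row4 -> MISS (open row4); precharges=7
Acc 11: bank1 row1 -> HIT
Acc 12: bank0 row2 -> MISS (open row2); precharges=8
Acc 13: bank0 row4 -> MISS (open row4); precharges=9
Acc 14: bank0 row3 -> MISS (open row3); precharges=10

Answer: M M M M M M M M H M H M M M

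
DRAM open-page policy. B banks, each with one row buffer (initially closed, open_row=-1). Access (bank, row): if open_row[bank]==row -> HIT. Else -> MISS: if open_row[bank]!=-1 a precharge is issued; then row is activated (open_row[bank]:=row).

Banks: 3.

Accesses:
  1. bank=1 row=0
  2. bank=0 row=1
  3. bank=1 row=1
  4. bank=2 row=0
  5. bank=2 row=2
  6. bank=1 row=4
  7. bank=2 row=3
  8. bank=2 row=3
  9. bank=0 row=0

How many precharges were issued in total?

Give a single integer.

Answer: 5

Derivation:
Acc 1: bank1 row0 -> MISS (open row0); precharges=0
Acc 2: bank0 row1 -> MISS (open row1); precharges=0
Acc 3: bank1 row1 -> MISS (open row1); precharges=1
Acc 4: bank2 row0 -> MISS (open row0); precharges=1
Acc 5: bank2 row2 -> MISS (open row2); precharges=2
Acc 6: bank1 row4 -> MISS (open row4); precharges=3
Acc 7: bank2 row3 -> MISS (open row3); precharges=4
Acc 8: bank2 row3 -> HIT
Acc 9: bank0 row0 -> MISS (open row0); precharges=5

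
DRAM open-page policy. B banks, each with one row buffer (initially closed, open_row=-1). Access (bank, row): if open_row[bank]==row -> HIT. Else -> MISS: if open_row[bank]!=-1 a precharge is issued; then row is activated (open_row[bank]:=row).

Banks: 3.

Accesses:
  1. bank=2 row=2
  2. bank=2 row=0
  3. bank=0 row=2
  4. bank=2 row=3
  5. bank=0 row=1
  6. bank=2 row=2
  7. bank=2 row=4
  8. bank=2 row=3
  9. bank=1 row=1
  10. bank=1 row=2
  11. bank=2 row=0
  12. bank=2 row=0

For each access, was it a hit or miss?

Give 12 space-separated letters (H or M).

Acc 1: bank2 row2 -> MISS (open row2); precharges=0
Acc 2: bank2 row0 -> MISS (open row0); precharges=1
Acc 3: bank0 row2 -> MISS (open row2); precharges=1
Acc 4: bank2 row3 -> MISS (open row3); precharges=2
Acc 5: bank0 row1 -> MISS (open row1); precharges=3
Acc 6: bank2 row2 -> MISS (open row2); precharges=4
Acc 7: bank2 row4 -> MISS (open row4); precharges=5
Acc 8: bank2 row3 -> MISS (open row3); precharges=6
Acc 9: bank1 row1 -> MISS (open row1); precharges=6
Acc 10: bank1 row2 -> MISS (open row2); precharges=7
Acc 11: bank2 row0 -> MISS (open row0); precharges=8
Acc 12: bank2 row0 -> HIT

Answer: M M M M M M M M M M M H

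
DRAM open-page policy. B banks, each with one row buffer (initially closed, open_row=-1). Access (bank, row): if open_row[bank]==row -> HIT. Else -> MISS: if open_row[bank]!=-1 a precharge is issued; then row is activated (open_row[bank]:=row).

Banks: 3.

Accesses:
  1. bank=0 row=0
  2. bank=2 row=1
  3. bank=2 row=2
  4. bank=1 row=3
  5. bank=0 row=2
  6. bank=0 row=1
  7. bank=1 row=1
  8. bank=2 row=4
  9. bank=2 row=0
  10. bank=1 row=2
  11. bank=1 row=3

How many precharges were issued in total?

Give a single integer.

Answer: 8

Derivation:
Acc 1: bank0 row0 -> MISS (open row0); precharges=0
Acc 2: bank2 row1 -> MISS (open row1); precharges=0
Acc 3: bank2 row2 -> MISS (open row2); precharges=1
Acc 4: bank1 row3 -> MISS (open row3); precharges=1
Acc 5: bank0 row2 -> MISS (open row2); precharges=2
Acc 6: bank0 row1 -> MISS (open row1); precharges=3
Acc 7: bank1 row1 -> MISS (open row1); precharges=4
Acc 8: bank2 row4 -> MISS (open row4); precharges=5
Acc 9: bank2 row0 -> MISS (open row0); precharges=6
Acc 10: bank1 row2 -> MISS (open row2); precharges=7
Acc 11: bank1 row3 -> MISS (open row3); precharges=8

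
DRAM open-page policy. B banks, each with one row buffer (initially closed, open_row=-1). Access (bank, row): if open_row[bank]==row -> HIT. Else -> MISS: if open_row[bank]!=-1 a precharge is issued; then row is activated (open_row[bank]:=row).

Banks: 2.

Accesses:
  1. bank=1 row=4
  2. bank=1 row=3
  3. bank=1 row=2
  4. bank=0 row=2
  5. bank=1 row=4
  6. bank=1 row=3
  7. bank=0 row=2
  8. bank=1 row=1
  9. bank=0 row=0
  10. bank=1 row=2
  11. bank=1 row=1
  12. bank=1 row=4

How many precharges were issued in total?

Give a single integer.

Acc 1: bank1 row4 -> MISS (open row4); precharges=0
Acc 2: bank1 row3 -> MISS (open row3); precharges=1
Acc 3: bank1 row2 -> MISS (open row2); precharges=2
Acc 4: bank0 row2 -> MISS (open row2); precharges=2
Acc 5: bank1 row4 -> MISS (open row4); precharges=3
Acc 6: bank1 row3 -> MISS (open row3); precharges=4
Acc 7: bank0 row2 -> HIT
Acc 8: bank1 row1 -> MISS (open row1); precharges=5
Acc 9: bank0 row0 -> MISS (open row0); precharges=6
Acc 10: bank1 row2 -> MISS (open row2); precharges=7
Acc 11: bank1 row1 -> MISS (open row1); precharges=8
Acc 12: bank1 row4 -> MISS (open row4); precharges=9

Answer: 9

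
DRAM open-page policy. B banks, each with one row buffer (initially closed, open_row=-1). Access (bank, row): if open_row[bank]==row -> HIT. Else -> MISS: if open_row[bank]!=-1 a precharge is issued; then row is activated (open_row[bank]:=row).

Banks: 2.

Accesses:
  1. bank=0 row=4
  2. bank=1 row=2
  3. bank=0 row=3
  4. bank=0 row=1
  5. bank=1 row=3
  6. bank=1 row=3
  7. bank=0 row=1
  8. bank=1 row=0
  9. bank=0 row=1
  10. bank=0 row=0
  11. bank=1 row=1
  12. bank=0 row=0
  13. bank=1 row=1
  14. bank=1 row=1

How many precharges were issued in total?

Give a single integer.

Answer: 6

Derivation:
Acc 1: bank0 row4 -> MISS (open row4); precharges=0
Acc 2: bank1 row2 -> MISS (open row2); precharges=0
Acc 3: bank0 row3 -> MISS (open row3); precharges=1
Acc 4: bank0 row1 -> MISS (open row1); precharges=2
Acc 5: bank1 row3 -> MISS (open row3); precharges=3
Acc 6: bank1 row3 -> HIT
Acc 7: bank0 row1 -> HIT
Acc 8: bank1 row0 -> MISS (open row0); precharges=4
Acc 9: bank0 row1 -> HIT
Acc 10: bank0 row0 -> MISS (open row0); precharges=5
Acc 11: bank1 row1 -> MISS (open row1); precharges=6
Acc 12: bank0 row0 -> HIT
Acc 13: bank1 row1 -> HIT
Acc 14: bank1 row1 -> HIT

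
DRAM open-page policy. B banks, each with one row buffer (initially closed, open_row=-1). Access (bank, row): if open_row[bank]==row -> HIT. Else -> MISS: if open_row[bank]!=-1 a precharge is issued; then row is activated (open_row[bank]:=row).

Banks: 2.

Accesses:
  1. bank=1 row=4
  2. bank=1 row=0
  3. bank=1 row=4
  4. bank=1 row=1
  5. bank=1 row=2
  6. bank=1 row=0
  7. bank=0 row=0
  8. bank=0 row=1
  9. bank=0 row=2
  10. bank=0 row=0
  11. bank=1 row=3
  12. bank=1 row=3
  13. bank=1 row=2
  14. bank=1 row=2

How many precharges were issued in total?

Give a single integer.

Answer: 10

Derivation:
Acc 1: bank1 row4 -> MISS (open row4); precharges=0
Acc 2: bank1 row0 -> MISS (open row0); precharges=1
Acc 3: bank1 row4 -> MISS (open row4); precharges=2
Acc 4: bank1 row1 -> MISS (open row1); precharges=3
Acc 5: bank1 row2 -> MISS (open row2); precharges=4
Acc 6: bank1 row0 -> MISS (open row0); precharges=5
Acc 7: bank0 row0 -> MISS (open row0); precharges=5
Acc 8: bank0 row1 -> MISS (open row1); precharges=6
Acc 9: bank0 row2 -> MISS (open row2); precharges=7
Acc 10: bank0 row0 -> MISS (open row0); precharges=8
Acc 11: bank1 row3 -> MISS (open row3); precharges=9
Acc 12: bank1 row3 -> HIT
Acc 13: bank1 row2 -> MISS (open row2); precharges=10
Acc 14: bank1 row2 -> HIT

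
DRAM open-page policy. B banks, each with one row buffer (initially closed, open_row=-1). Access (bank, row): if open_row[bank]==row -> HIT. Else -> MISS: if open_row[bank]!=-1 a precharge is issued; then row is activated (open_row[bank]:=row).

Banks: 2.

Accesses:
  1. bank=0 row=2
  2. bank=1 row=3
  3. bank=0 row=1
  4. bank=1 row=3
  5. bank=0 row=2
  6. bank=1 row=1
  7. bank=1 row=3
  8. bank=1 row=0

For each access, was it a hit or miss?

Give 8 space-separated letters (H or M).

Answer: M M M H M M M M

Derivation:
Acc 1: bank0 row2 -> MISS (open row2); precharges=0
Acc 2: bank1 row3 -> MISS (open row3); precharges=0
Acc 3: bank0 row1 -> MISS (open row1); precharges=1
Acc 4: bank1 row3 -> HIT
Acc 5: bank0 row2 -> MISS (open row2); precharges=2
Acc 6: bank1 row1 -> MISS (open row1); precharges=3
Acc 7: bank1 row3 -> MISS (open row3); precharges=4
Acc 8: bank1 row0 -> MISS (open row0); precharges=5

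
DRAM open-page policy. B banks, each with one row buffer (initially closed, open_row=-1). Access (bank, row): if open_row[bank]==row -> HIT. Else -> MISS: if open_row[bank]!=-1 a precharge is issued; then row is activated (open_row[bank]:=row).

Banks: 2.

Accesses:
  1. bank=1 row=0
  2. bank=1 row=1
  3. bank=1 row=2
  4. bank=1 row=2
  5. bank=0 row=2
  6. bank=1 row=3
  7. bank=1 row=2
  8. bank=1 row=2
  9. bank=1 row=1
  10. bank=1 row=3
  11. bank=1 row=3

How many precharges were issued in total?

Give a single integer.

Acc 1: bank1 row0 -> MISS (open row0); precharges=0
Acc 2: bank1 row1 -> MISS (open row1); precharges=1
Acc 3: bank1 row2 -> MISS (open row2); precharges=2
Acc 4: bank1 row2 -> HIT
Acc 5: bank0 row2 -> MISS (open row2); precharges=2
Acc 6: bank1 row3 -> MISS (open row3); precharges=3
Acc 7: bank1 row2 -> MISS (open row2); precharges=4
Acc 8: bank1 row2 -> HIT
Acc 9: bank1 row1 -> MISS (open row1); precharges=5
Acc 10: bank1 row3 -> MISS (open row3); precharges=6
Acc 11: bank1 row3 -> HIT

Answer: 6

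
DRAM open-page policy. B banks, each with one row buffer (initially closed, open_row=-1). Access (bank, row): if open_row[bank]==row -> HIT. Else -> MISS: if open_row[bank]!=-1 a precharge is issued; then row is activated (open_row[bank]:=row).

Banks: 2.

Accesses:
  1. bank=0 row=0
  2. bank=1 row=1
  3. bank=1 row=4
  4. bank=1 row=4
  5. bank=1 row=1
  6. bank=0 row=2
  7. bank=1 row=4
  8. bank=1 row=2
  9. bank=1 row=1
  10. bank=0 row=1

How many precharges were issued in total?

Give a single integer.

Answer: 7

Derivation:
Acc 1: bank0 row0 -> MISS (open row0); precharges=0
Acc 2: bank1 row1 -> MISS (open row1); precharges=0
Acc 3: bank1 row4 -> MISS (open row4); precharges=1
Acc 4: bank1 row4 -> HIT
Acc 5: bank1 row1 -> MISS (open row1); precharges=2
Acc 6: bank0 row2 -> MISS (open row2); precharges=3
Acc 7: bank1 row4 -> MISS (open row4); precharges=4
Acc 8: bank1 row2 -> MISS (open row2); precharges=5
Acc 9: bank1 row1 -> MISS (open row1); precharges=6
Acc 10: bank0 row1 -> MISS (open row1); precharges=7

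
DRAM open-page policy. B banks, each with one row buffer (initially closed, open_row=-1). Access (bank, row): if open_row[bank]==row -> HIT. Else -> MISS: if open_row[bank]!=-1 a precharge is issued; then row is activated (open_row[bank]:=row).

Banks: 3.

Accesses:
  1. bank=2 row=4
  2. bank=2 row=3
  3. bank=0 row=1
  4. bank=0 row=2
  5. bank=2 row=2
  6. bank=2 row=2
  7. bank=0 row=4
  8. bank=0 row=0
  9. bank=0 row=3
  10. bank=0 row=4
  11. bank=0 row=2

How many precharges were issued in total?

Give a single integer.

Acc 1: bank2 row4 -> MISS (open row4); precharges=0
Acc 2: bank2 row3 -> MISS (open row3); precharges=1
Acc 3: bank0 row1 -> MISS (open row1); precharges=1
Acc 4: bank0 row2 -> MISS (open row2); precharges=2
Acc 5: bank2 row2 -> MISS (open row2); precharges=3
Acc 6: bank2 row2 -> HIT
Acc 7: bank0 row4 -> MISS (open row4); precharges=4
Acc 8: bank0 row0 -> MISS (open row0); precharges=5
Acc 9: bank0 row3 -> MISS (open row3); precharges=6
Acc 10: bank0 row4 -> MISS (open row4); precharges=7
Acc 11: bank0 row2 -> MISS (open row2); precharges=8

Answer: 8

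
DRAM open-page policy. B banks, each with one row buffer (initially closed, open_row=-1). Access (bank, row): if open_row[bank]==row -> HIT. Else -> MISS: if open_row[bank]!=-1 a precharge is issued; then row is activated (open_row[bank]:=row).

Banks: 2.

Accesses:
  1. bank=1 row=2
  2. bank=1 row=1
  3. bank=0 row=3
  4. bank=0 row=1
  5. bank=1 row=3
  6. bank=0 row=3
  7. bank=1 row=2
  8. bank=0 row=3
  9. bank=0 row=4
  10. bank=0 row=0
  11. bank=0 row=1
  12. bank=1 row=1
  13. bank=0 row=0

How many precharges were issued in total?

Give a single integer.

Answer: 10

Derivation:
Acc 1: bank1 row2 -> MISS (open row2); precharges=0
Acc 2: bank1 row1 -> MISS (open row1); precharges=1
Acc 3: bank0 row3 -> MISS (open row3); precharges=1
Acc 4: bank0 row1 -> MISS (open row1); precharges=2
Acc 5: bank1 row3 -> MISS (open row3); precharges=3
Acc 6: bank0 row3 -> MISS (open row3); precharges=4
Acc 7: bank1 row2 -> MISS (open row2); precharges=5
Acc 8: bank0 row3 -> HIT
Acc 9: bank0 row4 -> MISS (open row4); precharges=6
Acc 10: bank0 row0 -> MISS (open row0); precharges=7
Acc 11: bank0 row1 -> MISS (open row1); precharges=8
Acc 12: bank1 row1 -> MISS (open row1); precharges=9
Acc 13: bank0 row0 -> MISS (open row0); precharges=10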